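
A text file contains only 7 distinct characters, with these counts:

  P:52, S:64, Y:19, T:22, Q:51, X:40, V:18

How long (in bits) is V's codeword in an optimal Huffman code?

Huffman merges, smallest pair first:
merge V(18) and Y(19): 37
merge T(22) and 37: 59
merge X(40) and Q(51): 91
merge P(52) and 59: 111
merge S(64) and 91: 155
merge 111 and 155: 266
V sits 4 levels below the root, so its codeword is 4 bits.

4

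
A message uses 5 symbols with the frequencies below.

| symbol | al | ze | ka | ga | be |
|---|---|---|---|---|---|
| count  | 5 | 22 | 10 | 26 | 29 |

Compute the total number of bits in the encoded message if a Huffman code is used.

Greedily combine the two least-frequent nodes:
al(5) + ka(10) → 15
15 + ze(22) → 37
ga(26) + be(29) → 55
37 + 55 → 92
Total encoded bits = sum of merged weights = 15 + 37 + 55 + 92 = 199.

199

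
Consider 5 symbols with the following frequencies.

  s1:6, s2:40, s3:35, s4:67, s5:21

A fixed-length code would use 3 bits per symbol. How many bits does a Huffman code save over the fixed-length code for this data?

147

Fixed-length: 3 bits × 169 symbols = 507 bits.
Huffman merges:
combine s1(6), s5(21) → 27
combine 27, s3(35) → 62
combine s2(40), 62 → 102
combine s4(67), 102 → 169
Huffman total = 27 + 62 + 102 + 169 = 360 bits.
Saving = 507 − 360 = 147 bits.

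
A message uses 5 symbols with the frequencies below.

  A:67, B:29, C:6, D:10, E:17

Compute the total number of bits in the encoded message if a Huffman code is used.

Merge the two smallest weights repeatedly:
merge C(6) and D(10): 16
merge 16 and E(17): 33
merge B(29) and 33: 62
merge 62 and A(67): 129
Each symbol's bit-cost is frequency × depth; summing gives 240 bits (equivalently 16 + 33 + 62 + 129).

240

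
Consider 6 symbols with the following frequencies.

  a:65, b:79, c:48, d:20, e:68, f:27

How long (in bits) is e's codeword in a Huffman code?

Repeatedly merge the two smallest:
d(20) + f(27) → 47
47 + c(48) → 95
a(65) + e(68) → 133
b(79) + 95 → 174
133 + 174 → 307
e's leaf is at depth 2, giving a 2-bit codeword.

2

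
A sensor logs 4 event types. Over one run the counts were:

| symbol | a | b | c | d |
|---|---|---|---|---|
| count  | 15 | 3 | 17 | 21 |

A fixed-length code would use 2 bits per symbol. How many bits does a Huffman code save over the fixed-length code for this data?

Fixed-length: 2 bits × 56 symbols = 112 bits.
Huffman merges:
b(3) + a(15) → 18
c(17) + 18 → 35
d(21) + 35 → 56
Huffman total = 18 + 35 + 56 = 109 bits.
Saving = 112 − 109 = 3 bits.

3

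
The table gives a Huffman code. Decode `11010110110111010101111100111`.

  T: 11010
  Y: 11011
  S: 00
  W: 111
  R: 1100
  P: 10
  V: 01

Read left to right; each codeword is recognised as soon as it completes (prefix code):
  11010→T | 11011→Y | 01→V | 11010→T | 10→P | 111→W | 1100→R | 111→W
Decoded message: TYVTPWRW

TYVTPWRW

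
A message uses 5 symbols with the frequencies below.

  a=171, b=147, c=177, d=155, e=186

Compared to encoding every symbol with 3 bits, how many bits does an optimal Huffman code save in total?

534

Fixed-length: 3 bits × 836 symbols = 2508 bits.
Huffman merges:
merge b(147) and d(155): 302
merge a(171) and c(177): 348
merge e(186) and 302: 488
merge 348 and 488: 836
Huffman total = 302 + 348 + 488 + 836 = 1974 bits.
Saving = 2508 − 1974 = 534 bits.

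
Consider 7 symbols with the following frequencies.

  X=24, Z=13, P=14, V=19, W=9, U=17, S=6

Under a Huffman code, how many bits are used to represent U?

3

Build the tree from the bottom:
combine S(6), W(9) → 15
combine Z(13), P(14) → 27
combine 15, U(17) → 32
combine V(19), X(24) → 43
combine 27, 32 → 59
combine 43, 59 → 102
U's leaf is at depth 3, giving a 3-bit codeword.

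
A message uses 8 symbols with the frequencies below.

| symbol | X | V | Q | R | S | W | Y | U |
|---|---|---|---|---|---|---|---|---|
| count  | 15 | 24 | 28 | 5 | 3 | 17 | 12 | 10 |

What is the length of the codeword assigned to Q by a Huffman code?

Build the tree from the bottom:
merge S(3) and R(5): 8
merge 8 and U(10): 18
merge Y(12) and X(15): 27
merge W(17) and 18: 35
merge V(24) and 27: 51
merge Q(28) and 35: 63
merge 51 and 63: 114
Q sits 2 levels below the root, so its codeword is 2 bits.

2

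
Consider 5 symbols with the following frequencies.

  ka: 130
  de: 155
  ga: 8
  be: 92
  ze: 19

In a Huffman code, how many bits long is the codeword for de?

1

Huffman merges, smallest pair first:
ga(8) + ze(19) → 27
27 + be(92) → 119
119 + ka(130) → 249
de(155) + 249 → 404
de sits one level below the root: a 1-bit codeword.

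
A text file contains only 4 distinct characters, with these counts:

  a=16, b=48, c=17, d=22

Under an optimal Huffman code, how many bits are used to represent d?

2

Build the tree from the bottom:
merge a(16) and c(17): 33
merge d(22) and 33: 55
merge b(48) and 55: 103
d sits 2 levels below the root, so its codeword is 2 bits.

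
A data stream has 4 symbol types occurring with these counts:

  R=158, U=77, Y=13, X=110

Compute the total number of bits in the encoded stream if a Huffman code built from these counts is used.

Build the Huffman tree bottom-up:
Y(13) + U(77) → 90
90 + X(110) → 200
R(158) + 200 → 358
Each symbol's bit-cost is frequency × depth; summing gives 648 bits (equivalently 90 + 200 + 358).

648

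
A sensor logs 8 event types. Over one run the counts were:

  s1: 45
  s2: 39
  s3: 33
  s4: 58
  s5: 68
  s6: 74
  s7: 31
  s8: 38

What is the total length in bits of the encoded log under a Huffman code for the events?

1148

Greedily combine the two least-frequent nodes:
merge s7(31) and s3(33): 64
merge s8(38) and s2(39): 77
merge s1(45) and s4(58): 103
merge 64 and s5(68): 132
merge s6(74) and 77: 151
merge 103 and 132: 235
merge 151 and 235: 386
Each symbol's bit-cost is frequency × depth; summing gives 1148 bits (equivalently 64 + 77 + 103 + 132 + 151 + 235 + 386).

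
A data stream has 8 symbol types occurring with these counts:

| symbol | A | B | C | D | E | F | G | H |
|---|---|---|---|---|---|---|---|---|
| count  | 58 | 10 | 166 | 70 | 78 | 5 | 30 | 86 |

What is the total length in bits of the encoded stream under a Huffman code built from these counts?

Greedily combine the two least-frequent nodes:
F(5) + B(10) → 15
15 + G(30) → 45
45 + A(58) → 103
D(70) + E(78) → 148
H(86) + 103 → 189
148 + C(166) → 314
189 + 314 → 503
Total encoded bits = sum of merged weights = 15 + 45 + 103 + 148 + 189 + 314 + 503 = 1317.

1317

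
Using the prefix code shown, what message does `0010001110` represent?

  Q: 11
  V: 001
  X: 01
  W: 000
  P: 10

Read left to right; each codeword is recognised as soon as it completes (prefix code):
  001→V | 000→W | 11→Q | 10→P
Decoded message: VWQP

VWQP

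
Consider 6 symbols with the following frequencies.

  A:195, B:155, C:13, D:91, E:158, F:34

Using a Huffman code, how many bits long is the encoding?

1477

Build the Huffman tree bottom-up:
combine C(13), F(34) → 47
combine 47, D(91) → 138
combine 138, B(155) → 293
combine E(158), A(195) → 353
combine 293, 353 → 646
The encoded length is the sum of every internal node's weight: 47 + 138 + 293 + 353 + 646 = 1477 bits.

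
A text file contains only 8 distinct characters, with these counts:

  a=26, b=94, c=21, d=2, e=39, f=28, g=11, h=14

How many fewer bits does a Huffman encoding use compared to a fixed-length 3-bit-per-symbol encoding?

Fixed-length: 3 bits × 235 symbols = 705 bits.
Huffman merges:
combine d(2), g(11) → 13
combine 13, h(14) → 27
combine c(21), a(26) → 47
combine 27, f(28) → 55
combine e(39), 47 → 86
combine 55, 86 → 141
combine b(94), 141 → 235
Huffman total = 13 + 27 + 47 + 55 + 86 + 141 + 235 = 604 bits.
Saving = 705 − 604 = 101 bits.

101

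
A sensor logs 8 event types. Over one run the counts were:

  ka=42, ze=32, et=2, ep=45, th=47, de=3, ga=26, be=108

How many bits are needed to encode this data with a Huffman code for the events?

796

Merge the two smallest weights repeatedly:
et(2) + de(3) → 5
5 + ga(26) → 31
31 + ze(32) → 63
ka(42) + ep(45) → 87
th(47) + 63 → 110
87 + be(108) → 195
110 + 195 → 305
The encoded length is the sum of every internal node's weight: 5 + 31 + 63 + 87 + 110 + 195 + 305 = 796 bits.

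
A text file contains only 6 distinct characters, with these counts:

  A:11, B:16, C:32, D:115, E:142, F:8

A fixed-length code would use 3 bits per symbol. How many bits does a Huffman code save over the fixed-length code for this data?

Fixed-length: 3 bits × 324 symbols = 972 bits.
Huffman merges:
merge F(8) and A(11): 19
merge B(16) and 19: 35
merge C(32) and 35: 67
merge 67 and D(115): 182
merge E(142) and 182: 324
Huffman total = 19 + 35 + 67 + 182 + 324 = 627 bits.
Saving = 972 − 627 = 345 bits.

345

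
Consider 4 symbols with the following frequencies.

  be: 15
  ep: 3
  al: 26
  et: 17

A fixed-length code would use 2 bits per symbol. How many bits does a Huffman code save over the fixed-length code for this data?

8

Fixed-length: 2 bits × 61 symbols = 122 bits.
Huffman merges:
merge ep(3) and be(15): 18
merge et(17) and 18: 35
merge al(26) and 35: 61
Huffman total = 18 + 35 + 61 = 114 bits.
Saving = 122 − 114 = 8 bits.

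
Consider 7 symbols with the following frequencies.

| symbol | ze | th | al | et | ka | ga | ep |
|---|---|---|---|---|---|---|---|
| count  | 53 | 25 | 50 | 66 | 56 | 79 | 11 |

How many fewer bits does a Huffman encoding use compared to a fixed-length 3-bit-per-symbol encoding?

Fixed-length: 3 bits × 340 symbols = 1020 bits.
Huffman merges:
ep(11) + th(25) → 36
36 + al(50) → 86
ze(53) + ka(56) → 109
et(66) + ga(79) → 145
86 + 109 → 195
145 + 195 → 340
Huffman total = 36 + 86 + 109 + 145 + 195 + 340 = 911 bits.
Saving = 1020 − 911 = 109 bits.

109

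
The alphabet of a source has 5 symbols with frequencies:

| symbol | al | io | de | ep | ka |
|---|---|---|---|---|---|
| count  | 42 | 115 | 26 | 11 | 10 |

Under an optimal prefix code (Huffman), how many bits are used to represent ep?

4

Repeatedly merge the two smallest:
ka(10) + ep(11) → 21
21 + de(26) → 47
al(42) + 47 → 89
89 + io(115) → 204
The subtree containing ep is merged 4 times, so code length = 4.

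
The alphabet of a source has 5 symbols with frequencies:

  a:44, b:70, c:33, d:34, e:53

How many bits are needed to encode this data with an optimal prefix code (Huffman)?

535

Merge the two smallest weights repeatedly:
c(33) + d(34) → 67
a(44) + e(53) → 97
67 + b(70) → 137
97 + 137 → 234
Each symbol's bit-cost is frequency × depth; summing gives 535 bits (equivalently 67 + 97 + 137 + 234).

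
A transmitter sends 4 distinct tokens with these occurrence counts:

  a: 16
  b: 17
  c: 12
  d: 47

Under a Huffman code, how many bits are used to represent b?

Build the tree from the bottom:
combine c(12), a(16) → 28
combine b(17), 28 → 45
combine 45, d(47) → 92
b sits 2 levels below the root, so its codeword is 2 bits.

2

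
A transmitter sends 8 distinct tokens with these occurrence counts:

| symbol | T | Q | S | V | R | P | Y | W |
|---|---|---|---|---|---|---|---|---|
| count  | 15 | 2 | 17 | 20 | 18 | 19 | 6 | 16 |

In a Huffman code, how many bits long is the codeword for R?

Repeatedly merge the two smallest:
merge Q(2) and Y(6): 8
merge 8 and T(15): 23
merge W(16) and S(17): 33
merge R(18) and P(19): 37
merge V(20) and 23: 43
merge 33 and 37: 70
merge 43 and 70: 113
The subtree containing R is merged 3 times, so code length = 3.

3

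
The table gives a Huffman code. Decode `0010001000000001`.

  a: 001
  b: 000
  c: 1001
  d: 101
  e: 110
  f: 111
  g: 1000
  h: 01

Read left to right; each codeword is recognised as soon as it completes (prefix code):
  001→a | 000→b | 1000→g | 000→b | 001→a
Decoded message: abgba

abgba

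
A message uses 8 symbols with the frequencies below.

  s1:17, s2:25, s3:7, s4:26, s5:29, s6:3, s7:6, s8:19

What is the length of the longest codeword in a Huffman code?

5

Merge the two lowest-weight nodes at each step:
s6(3) + s7(6) → 9
s3(7) + 9 → 16
16 + s1(17) → 33
s8(19) + s2(25) → 44
s4(26) + s5(29) → 55
33 + 44 → 77
55 + 77 → 132
The rarest symbols sit at the bottom; the longest codeword is 5 bits.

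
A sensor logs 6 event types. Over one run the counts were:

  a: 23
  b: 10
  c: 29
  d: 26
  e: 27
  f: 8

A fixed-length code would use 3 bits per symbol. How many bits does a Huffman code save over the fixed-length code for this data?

Fixed-length: 3 bits × 123 symbols = 369 bits.
Huffman merges:
f(8) + b(10) → 18
18 + a(23) → 41
d(26) + e(27) → 53
c(29) + 41 → 70
53 + 70 → 123
Huffman total = 18 + 41 + 53 + 70 + 123 = 305 bits.
Saving = 369 − 305 = 64 bits.

64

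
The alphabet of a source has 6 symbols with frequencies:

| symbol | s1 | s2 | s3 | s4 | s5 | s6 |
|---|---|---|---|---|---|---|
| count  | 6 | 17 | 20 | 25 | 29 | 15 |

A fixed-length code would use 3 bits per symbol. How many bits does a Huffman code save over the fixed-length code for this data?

Fixed-length: 3 bits × 112 symbols = 336 bits.
Huffman merges:
merge s1(6) and s6(15): 21
merge s2(17) and s3(20): 37
merge 21 and s4(25): 46
merge s5(29) and 37: 66
merge 46 and 66: 112
Huffman total = 21 + 37 + 46 + 66 + 112 = 282 bits.
Saving = 336 − 282 = 54 bits.

54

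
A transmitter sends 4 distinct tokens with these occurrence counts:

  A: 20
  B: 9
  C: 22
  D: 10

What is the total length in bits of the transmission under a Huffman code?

119

Merge the two smallest weights repeatedly:
combine B(9), D(10) → 19
combine 19, A(20) → 39
combine C(22), 39 → 61
The encoded length is the sum of every internal node's weight: 19 + 39 + 61 = 119 bits.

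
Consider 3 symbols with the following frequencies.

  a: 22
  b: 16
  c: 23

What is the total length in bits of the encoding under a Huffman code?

Build the Huffman tree bottom-up:
combine b(16), a(22) → 38
combine c(23), 38 → 61
Each symbol's bit-cost is frequency × depth; summing gives 99 bits (equivalently 38 + 61).

99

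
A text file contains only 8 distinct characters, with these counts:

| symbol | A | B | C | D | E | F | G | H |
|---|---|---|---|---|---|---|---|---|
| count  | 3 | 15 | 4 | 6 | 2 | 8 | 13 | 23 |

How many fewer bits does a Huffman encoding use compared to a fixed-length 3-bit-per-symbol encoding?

24

Fixed-length: 3 bits × 74 symbols = 222 bits.
Huffman merges:
E(2) + A(3) → 5
C(4) + 5 → 9
D(6) + F(8) → 14
9 + G(13) → 22
14 + B(15) → 29
22 + H(23) → 45
29 + 45 → 74
Huffman total = 5 + 9 + 14 + 22 + 29 + 45 + 74 = 198 bits.
Saving = 222 − 198 = 24 bits.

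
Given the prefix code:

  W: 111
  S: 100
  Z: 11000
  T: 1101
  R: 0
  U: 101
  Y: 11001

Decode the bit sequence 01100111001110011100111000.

RYYYYZ

Read left to right; each codeword is recognised as soon as it completes (prefix code):
  0→R | 11001→Y | 11001→Y | 11001→Y | 11001→Y | 11000→Z
Decoded message: RYYYYZ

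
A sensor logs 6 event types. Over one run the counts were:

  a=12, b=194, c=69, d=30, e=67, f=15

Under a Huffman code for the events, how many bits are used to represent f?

5

Build the tree from the bottom:
a(12) + f(15) → 27
27 + d(30) → 57
57 + e(67) → 124
c(69) + 124 → 193
193 + b(194) → 387
f sits 5 levels below the root, so its codeword is 5 bits.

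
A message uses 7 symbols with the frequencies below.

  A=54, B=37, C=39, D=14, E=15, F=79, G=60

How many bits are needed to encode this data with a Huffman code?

Build the Huffman tree bottom-up:
combine D(14), E(15) → 29
combine 29, B(37) → 66
combine C(39), A(54) → 93
combine G(60), 66 → 126
combine F(79), 93 → 172
combine 126, 172 → 298
Total encoded bits = sum of merged weights = 29 + 66 + 93 + 126 + 172 + 298 = 784.

784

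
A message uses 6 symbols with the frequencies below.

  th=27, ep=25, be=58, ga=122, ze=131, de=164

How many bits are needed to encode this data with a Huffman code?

1216

Build the Huffman tree bottom-up:
merge ep(25) and th(27): 52
merge 52 and be(58): 110
merge 110 and ga(122): 232
merge ze(131) and de(164): 295
merge 232 and 295: 527
Each symbol's bit-cost is frequency × depth; summing gives 1216 bits (equivalently 52 + 110 + 232 + 295 + 527).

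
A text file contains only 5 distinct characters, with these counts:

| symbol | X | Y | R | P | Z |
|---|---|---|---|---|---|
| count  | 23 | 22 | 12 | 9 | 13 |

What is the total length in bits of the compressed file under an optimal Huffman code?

179

Build the Huffman tree bottom-up:
combine P(9), R(12) → 21
combine Z(13), 21 → 34
combine Y(22), X(23) → 45
combine 34, 45 → 79
The encoded length is the sum of every internal node's weight: 21 + 34 + 45 + 79 = 179 bits.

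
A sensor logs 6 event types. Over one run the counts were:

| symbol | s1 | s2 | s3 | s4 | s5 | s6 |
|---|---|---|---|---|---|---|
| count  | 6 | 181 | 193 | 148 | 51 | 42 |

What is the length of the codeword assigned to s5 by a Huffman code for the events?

3

Build the tree from the bottom:
combine s1(6), s6(42) → 48
combine 48, s5(51) → 99
combine 99, s4(148) → 247
combine s2(181), s3(193) → 374
combine 247, 374 → 621
s5's leaf is at depth 3, giving a 3-bit codeword.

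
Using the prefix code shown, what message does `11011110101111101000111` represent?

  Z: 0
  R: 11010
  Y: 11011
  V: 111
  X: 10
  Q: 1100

YRVRZZV

Read left to right; each codeword is recognised as soon as it completes (prefix code):
  11011→Y | 11010→R | 111→V | 11010→R | 0→Z | 0→Z | 111→V
Decoded message: YRVRZZV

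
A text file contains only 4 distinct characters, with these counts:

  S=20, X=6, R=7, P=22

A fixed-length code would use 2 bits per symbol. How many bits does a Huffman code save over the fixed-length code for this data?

Fixed-length: 2 bits × 55 symbols = 110 bits.
Huffman merges:
combine X(6), R(7) → 13
combine 13, S(20) → 33
combine P(22), 33 → 55
Huffman total = 13 + 33 + 55 = 101 bits.
Saving = 110 − 101 = 9 bits.

9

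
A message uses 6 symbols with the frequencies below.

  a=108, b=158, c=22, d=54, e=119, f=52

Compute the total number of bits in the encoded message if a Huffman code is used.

Build the Huffman tree bottom-up:
combine c(22), f(52) → 74
combine d(54), 74 → 128
combine a(108), e(119) → 227
combine 128, b(158) → 286
combine 227, 286 → 513
Total encoded bits = sum of merged weights = 74 + 128 + 227 + 286 + 513 = 1228.

1228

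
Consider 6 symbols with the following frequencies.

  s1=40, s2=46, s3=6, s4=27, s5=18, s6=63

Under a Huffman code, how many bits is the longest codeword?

4

Merge the two lowest-weight nodes at each step:
s3(6) + s5(18) → 24
24 + s4(27) → 51
s1(40) + s2(46) → 86
51 + s6(63) → 114
86 + 114 → 200
Maximum depth reached is 4.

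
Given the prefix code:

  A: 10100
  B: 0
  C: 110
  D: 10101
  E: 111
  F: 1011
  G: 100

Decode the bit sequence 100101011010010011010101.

Read left to right; each codeword is recognised as soon as it completes (prefix code):
  100→G | 10101→D | 10100→A | 100→G | 110→C | 10101→D
Decoded message: GDAGCD

GDAGCD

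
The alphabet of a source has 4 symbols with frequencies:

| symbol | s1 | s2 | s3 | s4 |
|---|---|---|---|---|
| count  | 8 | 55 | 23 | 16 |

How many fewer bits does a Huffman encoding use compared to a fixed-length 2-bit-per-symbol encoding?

Fixed-length: 2 bits × 102 symbols = 204 bits.
Huffman merges:
combine s1(8), s4(16) → 24
combine s3(23), 24 → 47
combine 47, s2(55) → 102
Huffman total = 24 + 47 + 102 = 173 bits.
Saving = 204 − 173 = 31 bits.

31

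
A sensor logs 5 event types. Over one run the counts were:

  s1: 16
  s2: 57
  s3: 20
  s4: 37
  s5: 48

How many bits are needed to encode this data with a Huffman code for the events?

Merge the two smallest weights repeatedly:
combine s1(16), s3(20) → 36
combine 36, s4(37) → 73
combine s5(48), s2(57) → 105
combine 73, 105 → 178
Each symbol's bit-cost is frequency × depth; summing gives 392 bits (equivalently 36 + 73 + 105 + 178).

392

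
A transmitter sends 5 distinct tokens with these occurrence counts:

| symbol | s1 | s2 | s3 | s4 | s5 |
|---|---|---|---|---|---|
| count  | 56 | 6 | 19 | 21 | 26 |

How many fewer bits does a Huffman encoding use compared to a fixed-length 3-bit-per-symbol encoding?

113

Fixed-length: 3 bits × 128 symbols = 384 bits.
Huffman merges:
combine s2(6), s3(19) → 25
combine s4(21), 25 → 46
combine s5(26), 46 → 72
combine s1(56), 72 → 128
Huffman total = 25 + 46 + 72 + 128 = 271 bits.
Saving = 384 − 271 = 113 bits.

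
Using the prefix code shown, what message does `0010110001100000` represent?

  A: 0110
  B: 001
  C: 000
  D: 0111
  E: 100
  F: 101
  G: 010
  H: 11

BABEC

Read left to right; each codeword is recognised as soon as it completes (prefix code):
  001→B | 0110→A | 001→B | 100→E | 000→C
Decoded message: BABEC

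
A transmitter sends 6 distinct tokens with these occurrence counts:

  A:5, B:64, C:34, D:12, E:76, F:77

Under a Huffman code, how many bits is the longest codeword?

4

Merge the two lowest-weight nodes at each step:
merge A(5) and D(12): 17
merge 17 and C(34): 51
merge 51 and B(64): 115
merge E(76) and F(77): 153
merge 115 and 153: 268
The rarest symbols sit at the bottom; the longest codeword is 4 bits.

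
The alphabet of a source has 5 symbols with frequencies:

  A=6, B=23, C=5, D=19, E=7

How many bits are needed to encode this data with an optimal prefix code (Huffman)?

Greedily combine the two least-frequent nodes:
combine C(5), A(6) → 11
combine E(7), 11 → 18
combine 18, D(19) → 37
combine B(23), 37 → 60
Total encoded bits = sum of merged weights = 11 + 18 + 37 + 60 = 126.

126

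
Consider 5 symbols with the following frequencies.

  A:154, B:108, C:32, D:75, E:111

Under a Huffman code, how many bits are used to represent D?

Build the tree from the bottom:
combine C(32), D(75) → 107
combine 107, B(108) → 215
combine E(111), A(154) → 265
combine 215, 265 → 480
The subtree containing D is merged 3 times, so code length = 3.

3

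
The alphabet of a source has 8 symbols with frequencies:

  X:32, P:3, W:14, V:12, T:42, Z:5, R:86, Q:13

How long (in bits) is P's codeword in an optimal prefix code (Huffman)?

Build the tree from the bottom:
merge P(3) and Z(5): 8
merge 8 and V(12): 20
merge Q(13) and W(14): 27
merge 20 and 27: 47
merge X(32) and T(42): 74
merge 47 and 74: 121
merge R(86) and 121: 207
P's leaf is at depth 5, giving a 5-bit codeword.

5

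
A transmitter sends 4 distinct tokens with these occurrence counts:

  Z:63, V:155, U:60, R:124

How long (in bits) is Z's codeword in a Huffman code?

Repeatedly merge the two smallest:
U(60) + Z(63) → 123
123 + R(124) → 247
V(155) + 247 → 402
Z's leaf is at depth 3, giving a 3-bit codeword.

3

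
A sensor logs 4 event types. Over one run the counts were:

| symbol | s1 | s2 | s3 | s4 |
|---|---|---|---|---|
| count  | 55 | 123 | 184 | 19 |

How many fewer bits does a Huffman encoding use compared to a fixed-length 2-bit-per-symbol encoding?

110

Fixed-length: 2 bits × 381 symbols = 762 bits.
Huffman merges:
combine s4(19), s1(55) → 74
combine 74, s2(123) → 197
combine s3(184), 197 → 381
Huffman total = 74 + 197 + 381 = 652 bits.
Saving = 762 − 652 = 110 bits.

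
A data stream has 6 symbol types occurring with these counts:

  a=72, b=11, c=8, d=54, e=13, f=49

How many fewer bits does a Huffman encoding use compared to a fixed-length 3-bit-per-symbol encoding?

156

Fixed-length: 3 bits × 207 symbols = 621 bits.
Huffman merges:
combine c(8), b(11) → 19
combine e(13), 19 → 32
combine 32, f(49) → 81
combine d(54), a(72) → 126
combine 81, 126 → 207
Huffman total = 19 + 32 + 81 + 126 + 207 = 465 bits.
Saving = 621 − 465 = 156 bits.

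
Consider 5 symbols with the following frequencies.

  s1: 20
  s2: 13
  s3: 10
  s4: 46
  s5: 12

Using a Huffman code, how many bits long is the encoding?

211

Merge the two smallest weights repeatedly:
merge s3(10) and s5(12): 22
merge s2(13) and s1(20): 33
merge 22 and 33: 55
merge s4(46) and 55: 101
Total encoded bits = sum of merged weights = 22 + 33 + 55 + 101 = 211.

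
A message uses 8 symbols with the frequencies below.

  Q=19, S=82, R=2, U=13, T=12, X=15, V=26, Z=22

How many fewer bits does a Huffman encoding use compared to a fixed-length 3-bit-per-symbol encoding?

Fixed-length: 3 bits × 191 symbols = 573 bits.
Huffman merges:
R(2) + T(12) → 14
U(13) + 14 → 27
X(15) + Q(19) → 34
Z(22) + V(26) → 48
27 + 34 → 61
48 + 61 → 109
S(82) + 109 → 191
Huffman total = 14 + 27 + 34 + 48 + 61 + 109 + 191 = 484 bits.
Saving = 573 − 484 = 89 bits.

89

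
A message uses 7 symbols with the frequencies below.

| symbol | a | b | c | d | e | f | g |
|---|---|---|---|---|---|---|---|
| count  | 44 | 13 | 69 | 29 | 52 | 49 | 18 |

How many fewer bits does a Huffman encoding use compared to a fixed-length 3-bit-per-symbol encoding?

90

Fixed-length: 3 bits × 274 symbols = 822 bits.
Huffman merges:
merge b(13) and g(18): 31
merge d(29) and 31: 60
merge a(44) and f(49): 93
merge e(52) and 60: 112
merge c(69) and 93: 162
merge 112 and 162: 274
Huffman total = 31 + 60 + 93 + 112 + 162 + 274 = 732 bits.
Saving = 822 − 732 = 90 bits.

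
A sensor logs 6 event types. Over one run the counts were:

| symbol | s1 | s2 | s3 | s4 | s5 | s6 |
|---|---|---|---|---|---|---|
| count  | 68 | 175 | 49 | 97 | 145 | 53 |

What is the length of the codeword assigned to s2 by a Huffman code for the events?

2

Repeatedly merge the two smallest:
combine s3(49), s6(53) → 102
combine s1(68), s4(97) → 165
combine 102, s5(145) → 247
combine 165, s2(175) → 340
combine 247, 340 → 587
The subtree containing s2 is merged 2 times, so code length = 2.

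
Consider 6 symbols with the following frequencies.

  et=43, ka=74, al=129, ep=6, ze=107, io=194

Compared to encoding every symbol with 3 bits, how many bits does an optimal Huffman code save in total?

381

Fixed-length: 3 bits × 553 symbols = 1659 bits.
Huffman merges:
ep(6) + et(43) → 49
49 + ka(74) → 123
ze(107) + 123 → 230
al(129) + io(194) → 323
230 + 323 → 553
Huffman total = 49 + 123 + 230 + 323 + 553 = 1278 bits.
Saving = 1659 − 1278 = 381 bits.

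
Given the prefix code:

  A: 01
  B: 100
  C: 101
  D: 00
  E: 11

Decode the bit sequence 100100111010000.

Read left to right; each codeword is recognised as soon as it completes (prefix code):
  100→B | 100→B | 11→E | 101→C | 00→D | 00→D
Decoded message: BBECDD

BBECDD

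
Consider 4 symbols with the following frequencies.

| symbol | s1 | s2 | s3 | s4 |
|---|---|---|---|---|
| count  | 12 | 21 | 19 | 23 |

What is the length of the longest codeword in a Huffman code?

2

Merge the two lowest-weight nodes at each step:
merge s1(12) and s3(19): 31
merge s2(21) and s4(23): 44
merge 31 and 44: 75
The first pair merged (s1, s3) ends up deepest, at depth 2.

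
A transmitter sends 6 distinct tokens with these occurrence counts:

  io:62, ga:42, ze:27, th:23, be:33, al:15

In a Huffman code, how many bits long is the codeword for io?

Huffman merges, smallest pair first:
combine al(15), th(23) → 38
combine ze(27), be(33) → 60
combine 38, ga(42) → 80
combine 60, io(62) → 122
combine 80, 122 → 202
The subtree containing io is merged 2 times, so code length = 2.

2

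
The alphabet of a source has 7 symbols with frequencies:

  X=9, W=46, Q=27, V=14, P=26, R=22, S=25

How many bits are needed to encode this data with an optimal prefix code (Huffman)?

457

Build the Huffman tree bottom-up:
merge X(9) and V(14): 23
merge R(22) and 23: 45
merge S(25) and P(26): 51
merge Q(27) and 45: 72
merge W(46) and 51: 97
merge 72 and 97: 169
Total encoded bits = sum of merged weights = 23 + 45 + 51 + 72 + 97 + 169 = 457.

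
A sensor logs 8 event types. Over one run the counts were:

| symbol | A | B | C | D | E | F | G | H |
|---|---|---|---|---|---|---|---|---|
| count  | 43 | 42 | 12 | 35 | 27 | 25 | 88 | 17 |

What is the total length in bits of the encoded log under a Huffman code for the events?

808

Greedily combine the two least-frequent nodes:
C(12) + H(17) → 29
F(25) + E(27) → 52
29 + D(35) → 64
B(42) + A(43) → 85
52 + 64 → 116
85 + G(88) → 173
116 + 173 → 289
Total encoded bits = sum of merged weights = 29 + 52 + 64 + 85 + 116 + 173 + 289 = 808.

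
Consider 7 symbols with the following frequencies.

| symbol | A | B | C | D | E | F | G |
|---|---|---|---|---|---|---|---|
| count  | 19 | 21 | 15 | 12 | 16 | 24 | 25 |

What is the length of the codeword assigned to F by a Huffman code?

Repeatedly merge the two smallest:
combine D(12), C(15) → 27
combine E(16), A(19) → 35
combine B(21), F(24) → 45
combine G(25), 27 → 52
combine 35, 45 → 80
combine 52, 80 → 132
F's leaf is at depth 3, giving a 3-bit codeword.

3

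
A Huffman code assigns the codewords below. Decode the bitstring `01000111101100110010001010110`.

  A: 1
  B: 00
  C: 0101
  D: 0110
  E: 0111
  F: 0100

FEADDFCD

Read left to right; each codeword is recognised as soon as it completes (prefix code):
  0100→F | 0111→E | 1→A | 0110→D | 0110→D | 0100→F | 0101→C | 0110→D
Decoded message: FEADDFCD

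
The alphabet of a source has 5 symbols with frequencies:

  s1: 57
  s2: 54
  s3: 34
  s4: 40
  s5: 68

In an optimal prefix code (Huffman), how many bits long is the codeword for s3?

Huffman merges, smallest pair first:
merge s3(34) and s4(40): 74
merge s2(54) and s1(57): 111
merge s5(68) and 74: 142
merge 111 and 142: 253
s3 sits 3 levels below the root, so its codeword is 3 bits.

3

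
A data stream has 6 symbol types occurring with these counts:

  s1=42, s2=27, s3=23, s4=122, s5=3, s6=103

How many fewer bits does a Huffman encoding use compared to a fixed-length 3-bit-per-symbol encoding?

268

Fixed-length: 3 bits × 320 symbols = 960 bits.
Huffman merges:
merge s5(3) and s3(23): 26
merge 26 and s2(27): 53
merge s1(42) and 53: 95
merge 95 and s6(103): 198
merge s4(122) and 198: 320
Huffman total = 26 + 53 + 95 + 198 + 320 = 692 bits.
Saving = 960 − 692 = 268 bits.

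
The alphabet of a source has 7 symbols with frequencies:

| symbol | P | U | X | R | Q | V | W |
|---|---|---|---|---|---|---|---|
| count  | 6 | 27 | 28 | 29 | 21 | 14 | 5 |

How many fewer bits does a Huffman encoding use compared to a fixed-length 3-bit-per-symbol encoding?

Fixed-length: 3 bits × 130 symbols = 390 bits.
Huffman merges:
combine W(5), P(6) → 11
combine 11, V(14) → 25
combine Q(21), 25 → 46
combine U(27), X(28) → 55
combine R(29), 46 → 75
combine 55, 75 → 130
Huffman total = 11 + 25 + 46 + 55 + 75 + 130 = 342 bits.
Saving = 390 − 342 = 48 bits.

48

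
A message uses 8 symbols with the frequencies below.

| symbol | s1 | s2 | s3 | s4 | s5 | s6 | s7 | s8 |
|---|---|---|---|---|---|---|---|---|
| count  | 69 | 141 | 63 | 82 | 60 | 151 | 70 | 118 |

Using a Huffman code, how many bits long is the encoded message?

2232

Greedily combine the two least-frequent nodes:
merge s5(60) and s3(63): 123
merge s1(69) and s7(70): 139
merge s4(82) and s8(118): 200
merge 123 and 139: 262
merge s2(141) and s6(151): 292
merge 200 and 262: 462
merge 292 and 462: 754
Each symbol's bit-cost is frequency × depth; summing gives 2232 bits (equivalently 123 + 139 + 200 + 262 + 292 + 462 + 754).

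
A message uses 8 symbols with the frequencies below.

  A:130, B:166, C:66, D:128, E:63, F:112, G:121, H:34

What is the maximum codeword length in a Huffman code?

4

Merge the two lowest-weight nodes at each step:
combine H(34), E(63) → 97
combine C(66), 97 → 163
combine F(112), G(121) → 233
combine D(128), A(130) → 258
combine 163, B(166) → 329
combine 233, 258 → 491
combine 329, 491 → 820
Maximum depth reached is 4.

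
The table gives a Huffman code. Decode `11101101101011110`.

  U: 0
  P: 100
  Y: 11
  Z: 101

YZZZUYYU

Read left to right; each codeword is recognised as soon as it completes (prefix code):
  11→Y | 101→Z | 101→Z | 101→Z | 0→U | 11→Y | 11→Y | 0→U
Decoded message: YZZZUYYU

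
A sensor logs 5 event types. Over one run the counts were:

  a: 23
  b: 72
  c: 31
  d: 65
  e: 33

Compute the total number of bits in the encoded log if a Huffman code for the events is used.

Greedily combine the two least-frequent nodes:
combine a(23), c(31) → 54
combine e(33), 54 → 87
combine d(65), b(72) → 137
combine 87, 137 → 224
Total encoded bits = sum of merged weights = 54 + 87 + 137 + 224 = 502.

502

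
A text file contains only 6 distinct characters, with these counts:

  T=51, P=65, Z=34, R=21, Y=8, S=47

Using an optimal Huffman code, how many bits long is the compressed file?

544

Greedily combine the two least-frequent nodes:
Y(8) + R(21) → 29
29 + Z(34) → 63
S(47) + T(51) → 98
63 + P(65) → 128
98 + 128 → 226
Each symbol's bit-cost is frequency × depth; summing gives 544 bits (equivalently 29 + 63 + 98 + 128 + 226).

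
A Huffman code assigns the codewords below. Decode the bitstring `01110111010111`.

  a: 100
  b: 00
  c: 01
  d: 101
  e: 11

cececce

Read left to right; each codeword is recognised as soon as it completes (prefix code):
  01→c | 11→e | 01→c | 11→e | 01→c | 01→c | 11→e
Decoded message: cececce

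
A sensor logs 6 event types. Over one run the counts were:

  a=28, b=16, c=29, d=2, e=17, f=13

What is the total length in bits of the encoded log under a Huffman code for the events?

256

Merge the two smallest weights repeatedly:
merge d(2) and f(13): 15
merge 15 and b(16): 31
merge e(17) and a(28): 45
merge c(29) and 31: 60
merge 45 and 60: 105
Each symbol's bit-cost is frequency × depth; summing gives 256 bits (equivalently 15 + 31 + 45 + 60 + 105).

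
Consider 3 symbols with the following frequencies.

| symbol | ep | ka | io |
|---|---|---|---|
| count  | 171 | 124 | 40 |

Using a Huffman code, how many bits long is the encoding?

Build the Huffman tree bottom-up:
merge io(40) and ka(124): 164
merge 164 and ep(171): 335
Total encoded bits = sum of merged weights = 164 + 335 = 499.

499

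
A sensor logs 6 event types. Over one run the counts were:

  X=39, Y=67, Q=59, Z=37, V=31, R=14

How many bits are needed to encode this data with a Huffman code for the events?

Build the Huffman tree bottom-up:
combine R(14), V(31) → 45
combine Z(37), X(39) → 76
combine 45, Q(59) → 104
combine Y(67), 76 → 143
combine 104, 143 → 247
Each symbol's bit-cost is frequency × depth; summing gives 615 bits (equivalently 45 + 76 + 104 + 143 + 247).

615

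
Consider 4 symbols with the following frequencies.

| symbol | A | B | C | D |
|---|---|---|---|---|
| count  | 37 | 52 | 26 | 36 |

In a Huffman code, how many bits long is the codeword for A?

Build the tree from the bottom:
merge C(26) and D(36): 62
merge A(37) and B(52): 89
merge 62 and 89: 151
The subtree containing A is merged 2 times, so code length = 2.

2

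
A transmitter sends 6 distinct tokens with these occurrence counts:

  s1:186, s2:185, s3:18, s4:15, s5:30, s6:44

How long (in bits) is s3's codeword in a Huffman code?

Huffman merges, smallest pair first:
merge s4(15) and s3(18): 33
merge s5(30) and 33: 63
merge s6(44) and 63: 107
merge 107 and s2(185): 292
merge s1(186) and 292: 478
s3 sits 5 levels below the root, so its codeword is 5 bits.

5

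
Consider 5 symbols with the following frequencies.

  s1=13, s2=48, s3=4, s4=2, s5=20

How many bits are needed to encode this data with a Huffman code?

Greedily combine the two least-frequent nodes:
combine s4(2), s3(4) → 6
combine 6, s1(13) → 19
combine 19, s5(20) → 39
combine 39, s2(48) → 87
The encoded length is the sum of every internal node's weight: 6 + 19 + 39 + 87 = 151 bits.

151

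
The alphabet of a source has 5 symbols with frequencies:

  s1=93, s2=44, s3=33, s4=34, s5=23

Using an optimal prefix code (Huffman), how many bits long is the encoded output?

495

Greedily combine the two least-frequent nodes:
merge s5(23) and s3(33): 56
merge s4(34) and s2(44): 78
merge 56 and 78: 134
merge s1(93) and 134: 227
The encoded length is the sum of every internal node's weight: 56 + 78 + 134 + 227 = 495 bits.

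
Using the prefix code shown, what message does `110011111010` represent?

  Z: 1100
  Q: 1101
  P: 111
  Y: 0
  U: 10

ZPQY

Read left to right; each codeword is recognised as soon as it completes (prefix code):
  1100→Z | 111→P | 1101→Q | 0→Y
Decoded message: ZPQY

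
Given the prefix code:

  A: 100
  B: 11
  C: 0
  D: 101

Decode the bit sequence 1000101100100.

ACDAA

Read left to right; each codeword is recognised as soon as it completes (prefix code):
  100→A | 0→C | 101→D | 100→A | 100→A
Decoded message: ACDAA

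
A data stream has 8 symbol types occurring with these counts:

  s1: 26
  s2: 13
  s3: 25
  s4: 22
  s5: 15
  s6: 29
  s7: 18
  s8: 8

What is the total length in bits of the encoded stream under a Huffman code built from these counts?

Greedily combine the two least-frequent nodes:
merge s8(8) and s2(13): 21
merge s5(15) and s7(18): 33
merge 21 and s4(22): 43
merge s3(25) and s1(26): 51
merge s6(29) and 33: 62
merge 43 and 51: 94
merge 62 and 94: 156
Each symbol's bit-cost is frequency × depth; summing gives 460 bits (equivalently 21 + 33 + 43 + 51 + 62 + 94 + 156).

460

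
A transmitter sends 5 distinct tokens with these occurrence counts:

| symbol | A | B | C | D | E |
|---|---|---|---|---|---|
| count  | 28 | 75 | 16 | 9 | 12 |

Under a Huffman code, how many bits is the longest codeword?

Merge the two lowest-weight nodes at each step:
combine D(9), E(12) → 21
combine C(16), 21 → 37
combine A(28), 37 → 65
combine 65, B(75) → 140
The rarest symbols sit at the bottom; the longest codeword is 4 bits.

4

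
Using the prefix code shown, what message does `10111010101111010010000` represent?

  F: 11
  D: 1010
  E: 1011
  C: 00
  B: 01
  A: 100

Read left to right; each codeword is recognised as soon as it completes (prefix code):
  1011→E | 1010→D | 1011→E | 11→F | 01→B | 00→C | 100→A | 00→C
Decoded message: EDEFBCAC

EDEFBCAC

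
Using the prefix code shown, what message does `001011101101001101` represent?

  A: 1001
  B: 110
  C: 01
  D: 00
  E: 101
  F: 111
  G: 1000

DEBBAE

Read left to right; each codeword is recognised as soon as it completes (prefix code):
  00→D | 101→E | 110→B | 110→B | 1001→A | 101→E
Decoded message: DEBBAE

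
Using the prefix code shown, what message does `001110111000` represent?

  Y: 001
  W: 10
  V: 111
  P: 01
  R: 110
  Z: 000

YRVZ

Read left to right; each codeword is recognised as soon as it completes (prefix code):
  001→Y | 110→R | 111→V | 000→Z
Decoded message: YRVZ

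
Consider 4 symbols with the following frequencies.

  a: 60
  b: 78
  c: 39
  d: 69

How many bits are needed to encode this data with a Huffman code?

492

Merge the two smallest weights repeatedly:
c(39) + a(60) → 99
d(69) + b(78) → 147
99 + 147 → 246
Total encoded bits = sum of merged weights = 99 + 147 + 246 = 492.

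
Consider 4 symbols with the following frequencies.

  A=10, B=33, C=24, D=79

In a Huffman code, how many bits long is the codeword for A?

3

Repeatedly merge the two smallest:
A(10) + C(24) → 34
B(33) + 34 → 67
67 + D(79) → 146
A's leaf is at depth 3, giving a 3-bit codeword.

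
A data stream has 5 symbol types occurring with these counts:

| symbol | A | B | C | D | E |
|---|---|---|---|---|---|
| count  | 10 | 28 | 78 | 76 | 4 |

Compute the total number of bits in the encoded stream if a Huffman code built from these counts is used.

Merge the two smallest weights repeatedly:
combine E(4), A(10) → 14
combine 14, B(28) → 42
combine 42, D(76) → 118
combine C(78), 118 → 196
The encoded length is the sum of every internal node's weight: 14 + 42 + 118 + 196 = 370 bits.

370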